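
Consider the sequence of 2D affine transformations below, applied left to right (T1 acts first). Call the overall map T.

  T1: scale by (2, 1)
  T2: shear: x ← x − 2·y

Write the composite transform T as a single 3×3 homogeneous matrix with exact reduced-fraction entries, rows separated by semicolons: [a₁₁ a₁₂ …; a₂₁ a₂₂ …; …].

T = [2 -2 0; 0 1 0; 0 0 1]

T1 = [2 0 0; 0 1 0; 0 0 1]
T2·T1 = [2 -2 0; 0 1 0; 0 0 1]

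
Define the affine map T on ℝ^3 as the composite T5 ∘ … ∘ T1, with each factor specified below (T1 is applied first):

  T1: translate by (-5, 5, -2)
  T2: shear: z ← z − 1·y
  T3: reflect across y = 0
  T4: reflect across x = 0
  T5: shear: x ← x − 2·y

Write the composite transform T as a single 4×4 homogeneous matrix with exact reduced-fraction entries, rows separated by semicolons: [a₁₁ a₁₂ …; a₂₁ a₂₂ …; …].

T1 = [1 0 0 -5; 0 1 0 5; 0 0 1 -2; 0 0 0 1]
T2·T1 = [1 0 0 -5; 0 1 0 5; 0 -1 1 -7; 0 0 0 1]
T3·…·T1 = [1 0 0 -5; 0 -1 0 -5; 0 -1 1 -7; 0 0 0 1]
T4·…·T1 = [-1 0 0 5; 0 -1 0 -5; 0 -1 1 -7; 0 0 0 1]
T5·…·T1 = [-1 2 0 15; 0 -1 0 -5; 0 -1 1 -7; 0 0 0 1]

T = [-1 2 0 15; 0 -1 0 -5; 0 -1 1 -7; 0 0 0 1]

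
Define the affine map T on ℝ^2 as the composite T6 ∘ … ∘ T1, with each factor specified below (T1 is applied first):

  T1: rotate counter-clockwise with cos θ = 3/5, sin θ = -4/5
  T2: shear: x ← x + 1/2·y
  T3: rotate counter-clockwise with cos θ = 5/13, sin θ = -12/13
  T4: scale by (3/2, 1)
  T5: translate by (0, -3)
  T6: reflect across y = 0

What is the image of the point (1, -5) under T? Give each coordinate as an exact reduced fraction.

T1 rotate counter-clockwise with cos θ = 3/5, sin θ = -4/5: (1, -5) → (-17/5, -19/5)
T2 shear: x ← x + 1/2·y: (-17/5, -19/5) → (-53/10, -19/5)
T3 rotate counter-clockwise with cos θ = 5/13, sin θ = -12/13: (-53/10, -19/5) → (-721/130, 223/65)
T4 scale by (3/2, 1): (-721/130, 223/65) → (-2163/260, 223/65)
T5 translate by (0, -3): (-2163/260, 223/65) → (-2163/260, 28/65)
T6 reflect across y = 0: (-2163/260, 28/65) → (-2163/260, -28/65)

T(p) = (-2163/260, -28/65)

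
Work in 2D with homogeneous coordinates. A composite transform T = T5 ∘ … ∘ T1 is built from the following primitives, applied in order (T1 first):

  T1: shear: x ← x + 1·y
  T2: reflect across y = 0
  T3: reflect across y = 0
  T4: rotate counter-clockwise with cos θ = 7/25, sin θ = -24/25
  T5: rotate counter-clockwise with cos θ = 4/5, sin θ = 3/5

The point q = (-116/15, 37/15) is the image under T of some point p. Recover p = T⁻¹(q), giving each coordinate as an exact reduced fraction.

T1 = [1 1 0; 0 1 0; 0 0 1]
T2·T1 = [1 1 0; 0 -1 0; 0 0 1]
T3·…·T1 = [1 1 0; 0 1 0; 0 0 1]
T4·…·T1 = [7/25 31/25 0; -24/25 -17/25 0; 0 0 1]
T5·…·T1 = [4/5 7/5 0; -3/5 1/5 0; 0 0 1]
det M = 1; M⁻¹ = [1/5 -7/5 0; 3/5 4/5 0; 0 0 1]
M⁻¹ · (-116/15, 37/15)ᵀ = (-5, -8/3)ᵀ

p = (-5, -8/3)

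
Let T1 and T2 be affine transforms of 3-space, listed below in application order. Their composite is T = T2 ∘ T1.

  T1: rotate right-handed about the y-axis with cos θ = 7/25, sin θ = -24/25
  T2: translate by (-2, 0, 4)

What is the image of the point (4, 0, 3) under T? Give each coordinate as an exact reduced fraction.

T(p) = (-94/25, 0, 217/25)

T1 rotate right-handed about the y-axis with cos θ = 7/25, sin θ = -24/25: (4, 0, 3) → (-44/25, 0, 117/25)
T2 translate by (-2, 0, 4): (-44/25, 0, 117/25) → (-94/25, 0, 217/25)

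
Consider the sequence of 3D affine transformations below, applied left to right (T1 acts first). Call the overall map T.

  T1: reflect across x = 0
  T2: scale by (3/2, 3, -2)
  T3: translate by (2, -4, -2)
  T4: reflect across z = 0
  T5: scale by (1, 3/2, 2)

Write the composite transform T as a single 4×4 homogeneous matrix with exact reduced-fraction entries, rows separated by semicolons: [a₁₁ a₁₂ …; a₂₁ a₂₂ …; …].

T1 = [-1 0 0 0; 0 1 0 0; 0 0 1 0; 0 0 0 1]
T2·T1 = [-3/2 0 0 0; 0 3 0 0; 0 0 -2 0; 0 0 0 1]
T3·…·T1 = [-3/2 0 0 2; 0 3 0 -4; 0 0 -2 -2; 0 0 0 1]
T4·…·T1 = [-3/2 0 0 2; 0 3 0 -4; 0 0 2 2; 0 0 0 1]
T5·…·T1 = [-3/2 0 0 2; 0 9/2 0 -6; 0 0 4 4; 0 0 0 1]

T = [-3/2 0 0 2; 0 9/2 0 -6; 0 0 4 4; 0 0 0 1]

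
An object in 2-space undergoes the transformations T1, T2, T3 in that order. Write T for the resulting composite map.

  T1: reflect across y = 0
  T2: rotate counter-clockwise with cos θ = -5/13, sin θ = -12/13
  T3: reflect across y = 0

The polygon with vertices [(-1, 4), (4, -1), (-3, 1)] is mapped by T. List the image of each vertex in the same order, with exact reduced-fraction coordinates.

image vertices: (-43/13, -32/13), (-8/13, 53/13), (3/13, -41/13)

T1 reflect across y = 0: (-1, 4) → (-1, -4); (4, -1) → (4, 1); (-3, 1) → (-3, -1)
T2 rotate counter-clockwise with cos θ = -5/13, sin θ = -12/13: (-1, -4) → (-43/13, 32/13); (4, 1) → (-8/13, -53/13); (-3, -1) → (3/13, 41/13)
T3 reflect across y = 0: (-43/13, 32/13) → (-43/13, -32/13); (-8/13, -53/13) → (-8/13, 53/13); (3/13, 41/13) → (3/13, -41/13)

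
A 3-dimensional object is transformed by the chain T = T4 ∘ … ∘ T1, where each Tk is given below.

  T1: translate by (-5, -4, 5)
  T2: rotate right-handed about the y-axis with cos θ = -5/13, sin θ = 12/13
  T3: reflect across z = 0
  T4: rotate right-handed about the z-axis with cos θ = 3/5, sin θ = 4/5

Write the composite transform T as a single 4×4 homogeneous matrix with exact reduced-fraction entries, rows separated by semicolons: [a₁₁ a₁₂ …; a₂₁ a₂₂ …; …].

T1 = [1 0 0 -5; 0 1 0 -4; 0 0 1 5; 0 0 0 1]
T2·T1 = [-5/13 0 12/13 85/13; 0 1 0 -4; -12/13 0 -5/13 35/13; 0 0 0 1]
T3·…·T1 = [-5/13 0 12/13 85/13; 0 1 0 -4; 12/13 0 5/13 -35/13; 0 0 0 1]
T4·…·T1 = [-3/13 -4/5 36/65 463/65; -4/13 3/5 48/65 184/65; 12/13 0 5/13 -35/13; 0 0 0 1]

T = [-3/13 -4/5 36/65 463/65; -4/13 3/5 48/65 184/65; 12/13 0 5/13 -35/13; 0 0 0 1]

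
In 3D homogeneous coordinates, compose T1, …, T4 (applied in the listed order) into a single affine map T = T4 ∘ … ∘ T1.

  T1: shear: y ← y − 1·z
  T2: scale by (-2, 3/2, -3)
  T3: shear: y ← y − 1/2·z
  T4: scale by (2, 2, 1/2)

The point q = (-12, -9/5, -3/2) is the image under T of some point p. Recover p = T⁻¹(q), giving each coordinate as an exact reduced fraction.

p = (3, -3/5, 1)

T1 = [1 0 0 0; 0 1 -1 0; 0 0 1 0; 0 0 0 1]
T2·T1 = [-2 0 0 0; 0 3/2 -3/2 0; 0 0 -3 0; 0 0 0 1]
T3·…·T1 = [-2 0 0 0; 0 3/2 0 0; 0 0 -3 0; 0 0 0 1]
T4·…·T1 = [-4 0 0 0; 0 3 0 0; 0 0 -3/2 0; 0 0 0 1]
det M = 18; M⁻¹ = [-1/4 0 0 0; 0 1/3 0 0; 0 0 -2/3 0; 0 0 0 1]
M⁻¹ · (-12, -9/5, -3/2)ᵀ = (3, -3/5, 1)ᵀ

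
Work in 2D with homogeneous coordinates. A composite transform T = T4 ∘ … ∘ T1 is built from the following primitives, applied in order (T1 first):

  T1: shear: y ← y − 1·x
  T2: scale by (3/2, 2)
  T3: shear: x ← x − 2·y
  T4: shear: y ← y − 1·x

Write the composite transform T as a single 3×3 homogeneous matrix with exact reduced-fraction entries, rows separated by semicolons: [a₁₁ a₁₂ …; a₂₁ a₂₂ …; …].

T = [11/2 -4 0; -15/2 6 0; 0 0 1]

T1 = [1 0 0; -1 1 0; 0 0 1]
T2·T1 = [3/2 0 0; -2 2 0; 0 0 1]
T3·…·T1 = [11/2 -4 0; -2 2 0; 0 0 1]
T4·…·T1 = [11/2 -4 0; -15/2 6 0; 0 0 1]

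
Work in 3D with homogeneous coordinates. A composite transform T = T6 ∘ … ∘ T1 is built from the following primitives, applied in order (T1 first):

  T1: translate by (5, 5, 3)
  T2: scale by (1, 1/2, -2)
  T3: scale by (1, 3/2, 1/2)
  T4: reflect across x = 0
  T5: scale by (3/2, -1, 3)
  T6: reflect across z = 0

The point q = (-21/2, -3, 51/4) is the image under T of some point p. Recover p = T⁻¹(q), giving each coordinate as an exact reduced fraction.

p = (2, -1, 5/4)

T1 = [1 0 0 5; 0 1 0 5; 0 0 1 3; 0 0 0 1]
T2·T1 = [1 0 0 5; 0 1/2 0 5/2; 0 0 -2 -6; 0 0 0 1]
T3·…·T1 = [1 0 0 5; 0 3/4 0 15/4; 0 0 -1 -3; 0 0 0 1]
T4·…·T1 = [-1 0 0 -5; 0 3/4 0 15/4; 0 0 -1 -3; 0 0 0 1]
T5·…·T1 = [-3/2 0 0 -15/2; 0 -3/4 0 -15/4; 0 0 -3 -9; 0 0 0 1]
T6·…·T1 = [-3/2 0 0 -15/2; 0 -3/4 0 -15/4; 0 0 3 9; 0 0 0 1]
det M = 27/8; M⁻¹ = [-2/3 0 0 -5; 0 -4/3 0 -5; 0 0 1/3 -3; 0 0 0 1]
M⁻¹ · (-21/2, -3, 51/4)ᵀ = (2, -1, 5/4)ᵀ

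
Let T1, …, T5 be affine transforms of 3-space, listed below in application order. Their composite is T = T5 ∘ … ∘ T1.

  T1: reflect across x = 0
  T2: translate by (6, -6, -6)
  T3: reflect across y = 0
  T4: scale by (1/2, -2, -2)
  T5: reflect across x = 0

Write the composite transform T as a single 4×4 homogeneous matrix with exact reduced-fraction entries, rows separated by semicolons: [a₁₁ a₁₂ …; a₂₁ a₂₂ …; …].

T1 = [-1 0 0 0; 0 1 0 0; 0 0 1 0; 0 0 0 1]
T2·T1 = [-1 0 0 6; 0 1 0 -6; 0 0 1 -6; 0 0 0 1]
T3·…·T1 = [-1 0 0 6; 0 -1 0 6; 0 0 1 -6; 0 0 0 1]
T4·…·T1 = [-1/2 0 0 3; 0 2 0 -12; 0 0 -2 12; 0 0 0 1]
T5·…·T1 = [1/2 0 0 -3; 0 2 0 -12; 0 0 -2 12; 0 0 0 1]

T = [1/2 0 0 -3; 0 2 0 -12; 0 0 -2 12; 0 0 0 1]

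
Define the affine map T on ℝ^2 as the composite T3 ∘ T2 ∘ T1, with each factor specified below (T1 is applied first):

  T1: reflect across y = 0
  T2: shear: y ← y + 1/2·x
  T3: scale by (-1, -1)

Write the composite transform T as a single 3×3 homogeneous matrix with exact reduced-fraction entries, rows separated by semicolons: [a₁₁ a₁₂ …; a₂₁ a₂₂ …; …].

T = [-1 0 0; -1/2 1 0; 0 0 1]

T1 = [1 0 0; 0 -1 0; 0 0 1]
T2·T1 = [1 0 0; 1/2 -1 0; 0 0 1]
T3·…·T1 = [-1 0 0; -1/2 1 0; 0 0 1]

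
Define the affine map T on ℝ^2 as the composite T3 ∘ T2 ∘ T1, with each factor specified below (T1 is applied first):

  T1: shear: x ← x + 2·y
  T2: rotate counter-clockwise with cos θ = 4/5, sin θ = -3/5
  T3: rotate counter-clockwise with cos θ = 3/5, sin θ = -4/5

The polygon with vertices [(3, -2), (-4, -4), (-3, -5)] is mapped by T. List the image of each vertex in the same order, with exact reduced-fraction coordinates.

image vertices: (-2, 1), (-4, 12), (-5, 13)

T1 shear: x ← x + 2·y: (3, -2) → (-1, -2); (-4, -4) → (-12, -4); (-3, -5) → (-13, -5)
T2 rotate counter-clockwise with cos θ = 4/5, sin θ = -3/5: (-1, -2) → (-2, -1); (-12, -4) → (-12, 4); (-13, -5) → (-67/5, 19/5)
T3 rotate counter-clockwise with cos θ = 3/5, sin θ = -4/5: (-2, -1) → (-2, 1); (-12, 4) → (-4, 12); (-67/5, 19/5) → (-5, 13)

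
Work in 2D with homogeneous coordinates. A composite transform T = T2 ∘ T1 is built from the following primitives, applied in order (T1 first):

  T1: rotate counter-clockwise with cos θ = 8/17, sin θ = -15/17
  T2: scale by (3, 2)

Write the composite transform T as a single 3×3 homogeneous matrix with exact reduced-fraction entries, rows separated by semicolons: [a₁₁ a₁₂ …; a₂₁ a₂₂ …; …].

T1 = [8/17 15/17 0; -15/17 8/17 0; 0 0 1]
T2·T1 = [24/17 45/17 0; -30/17 16/17 0; 0 0 1]

T = [24/17 45/17 0; -30/17 16/17 0; 0 0 1]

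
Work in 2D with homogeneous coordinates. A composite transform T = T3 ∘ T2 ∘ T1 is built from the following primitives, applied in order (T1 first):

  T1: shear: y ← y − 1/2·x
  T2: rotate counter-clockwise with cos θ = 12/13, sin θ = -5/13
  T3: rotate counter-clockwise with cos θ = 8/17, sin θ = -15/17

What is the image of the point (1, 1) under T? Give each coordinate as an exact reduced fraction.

T1 shear: y ← y − 1/2·x: (1, 1) → (1, 1/2)
T2 rotate counter-clockwise with cos θ = 12/13, sin θ = -5/13: (1, 1/2) → (29/26, 1/13)
T3 rotate counter-clockwise with cos θ = 8/17, sin θ = -15/17: (29/26, 1/13) → (131/221, -419/442)

T(p) = (131/221, -419/442)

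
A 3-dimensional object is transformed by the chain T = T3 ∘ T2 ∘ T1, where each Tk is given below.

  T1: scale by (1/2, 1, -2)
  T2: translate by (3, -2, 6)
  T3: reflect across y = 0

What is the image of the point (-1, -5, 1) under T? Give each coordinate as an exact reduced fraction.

T1 scale by (1/2, 1, -2): (-1, -5, 1) → (-1/2, -5, -2)
T2 translate by (3, -2, 6): (-1/2, -5, -2) → (5/2, -7, 4)
T3 reflect across y = 0: (5/2, -7, 4) → (5/2, 7, 4)

T(p) = (5/2, 7, 4)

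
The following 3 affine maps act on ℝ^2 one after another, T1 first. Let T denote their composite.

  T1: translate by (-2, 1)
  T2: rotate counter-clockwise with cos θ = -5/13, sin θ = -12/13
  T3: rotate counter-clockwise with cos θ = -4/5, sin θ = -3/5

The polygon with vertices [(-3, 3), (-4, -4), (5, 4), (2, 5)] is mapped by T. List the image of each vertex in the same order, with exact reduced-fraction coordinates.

image vertices: (-172/65, -379/65), (57/13, -66/13), (-363/65, 109/65), (-378/65, -96/65)

T1 translate by (-2, 1): (-3, 3) → (-5, 4); (-4, -4) → (-6, -3); (5, 4) → (3, 5); (2, 5) → (0, 6)
T2 rotate counter-clockwise with cos θ = -5/13, sin θ = -12/13: (-5, 4) → (73/13, 40/13); (-6, -3) → (-6/13, 87/13); (3, 5) → (45/13, -61/13); (0, 6) → (72/13, -30/13)
T3 rotate counter-clockwise with cos θ = -4/5, sin θ = -3/5: (73/13, 40/13) → (-172/65, -379/65); (-6/13, 87/13) → (57/13, -66/13); (45/13, -61/13) → (-363/65, 109/65); (72/13, -30/13) → (-378/65, -96/65)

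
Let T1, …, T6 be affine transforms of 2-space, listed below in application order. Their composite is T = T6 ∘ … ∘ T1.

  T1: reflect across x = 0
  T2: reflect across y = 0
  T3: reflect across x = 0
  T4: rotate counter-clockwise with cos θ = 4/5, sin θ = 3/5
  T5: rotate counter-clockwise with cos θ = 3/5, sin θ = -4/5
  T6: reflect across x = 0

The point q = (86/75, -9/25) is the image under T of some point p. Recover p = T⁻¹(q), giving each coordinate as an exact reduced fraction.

p = (-1, 2/3)

T1 = [-1 0 0; 0 1 0; 0 0 1]
T2·T1 = [-1 0 0; 0 -1 0; 0 0 1]
T3·…·T1 = [1 0 0; 0 -1 0; 0 0 1]
T4·…·T1 = [4/5 3/5 0; 3/5 -4/5 0; 0 0 1]
T5·…·T1 = [24/25 -7/25 0; -7/25 -24/25 0; 0 0 1]
T6·…·T1 = [-24/25 7/25 0; -7/25 -24/25 0; 0 0 1]
det M = 1; M⁻¹ = [-24/25 -7/25 0; 7/25 -24/25 0; 0 0 1]
M⁻¹ · (86/75, -9/25)ᵀ = (-1, 2/3)ᵀ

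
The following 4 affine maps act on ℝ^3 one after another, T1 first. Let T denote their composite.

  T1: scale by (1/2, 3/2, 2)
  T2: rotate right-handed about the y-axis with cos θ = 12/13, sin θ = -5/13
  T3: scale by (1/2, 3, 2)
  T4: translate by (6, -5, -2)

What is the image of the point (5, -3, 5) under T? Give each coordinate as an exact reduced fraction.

T(p) = (68/13, -37/2, 239/13)

T1 scale by (1/2, 3/2, 2): (5, -3, 5) → (5/2, -9/2, 10)
T2 rotate right-handed about the y-axis with cos θ = 12/13, sin θ = -5/13: (5/2, -9/2, 10) → (-20/13, -9/2, 265/26)
T3 scale by (1/2, 3, 2): (-20/13, -9/2, 265/26) → (-10/13, -27/2, 265/13)
T4 translate by (6, -5, -2): (-10/13, -27/2, 265/13) → (68/13, -37/2, 239/13)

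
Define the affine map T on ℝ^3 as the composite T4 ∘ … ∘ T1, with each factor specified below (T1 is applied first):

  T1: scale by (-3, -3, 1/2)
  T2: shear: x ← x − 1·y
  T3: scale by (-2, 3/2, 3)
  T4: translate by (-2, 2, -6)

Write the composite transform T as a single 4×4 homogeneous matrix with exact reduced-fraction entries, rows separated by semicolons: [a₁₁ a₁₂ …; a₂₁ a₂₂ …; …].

T = [6 -6 0 -2; 0 -9/2 0 2; 0 0 3/2 -6; 0 0 0 1]

T1 = [-3 0 0 0; 0 -3 0 0; 0 0 1/2 0; 0 0 0 1]
T2·T1 = [-3 3 0 0; 0 -3 0 0; 0 0 1/2 0; 0 0 0 1]
T3·…·T1 = [6 -6 0 0; 0 -9/2 0 0; 0 0 3/2 0; 0 0 0 1]
T4·…·T1 = [6 -6 0 -2; 0 -9/2 0 2; 0 0 3/2 -6; 0 0 0 1]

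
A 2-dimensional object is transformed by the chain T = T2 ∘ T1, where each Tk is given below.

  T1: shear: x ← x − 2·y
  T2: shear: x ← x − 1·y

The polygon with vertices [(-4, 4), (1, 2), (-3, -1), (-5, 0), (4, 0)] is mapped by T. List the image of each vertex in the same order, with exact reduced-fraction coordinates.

image vertices: (-16, 4), (-5, 2), (0, -1), (-5, 0), (4, 0)

T1 shear: x ← x − 2·y: (-4, 4) → (-12, 4); (1, 2) → (-3, 2); (-3, -1) → (-1, -1); (-5, 0) → (-5, 0); (4, 0) → (4, 0)
T2 shear: x ← x − 1·y: (-12, 4) → (-16, 4); (-3, 2) → (-5, 2); (-1, -1) → (0, -1); (-5, 0) → (-5, 0); (4, 0) → (4, 0)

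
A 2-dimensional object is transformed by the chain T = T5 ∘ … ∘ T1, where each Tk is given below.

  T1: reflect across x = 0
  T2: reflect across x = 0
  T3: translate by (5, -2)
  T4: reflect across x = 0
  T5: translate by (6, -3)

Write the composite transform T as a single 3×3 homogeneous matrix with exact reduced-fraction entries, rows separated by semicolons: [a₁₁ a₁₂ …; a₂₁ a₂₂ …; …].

T1 = [-1 0 0; 0 1 0; 0 0 1]
T2·T1 = [1 0 0; 0 1 0; 0 0 1]
T3·…·T1 = [1 0 5; 0 1 -2; 0 0 1]
T4·…·T1 = [-1 0 -5; 0 1 -2; 0 0 1]
T5·…·T1 = [-1 0 1; 0 1 -5; 0 0 1]

T = [-1 0 1; 0 1 -5; 0 0 1]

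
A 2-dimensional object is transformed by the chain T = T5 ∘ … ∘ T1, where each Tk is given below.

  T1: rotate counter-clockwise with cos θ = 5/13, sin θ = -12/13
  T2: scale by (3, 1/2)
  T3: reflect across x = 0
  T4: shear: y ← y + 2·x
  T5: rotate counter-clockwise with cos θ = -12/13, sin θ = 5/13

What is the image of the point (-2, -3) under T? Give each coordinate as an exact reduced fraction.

T(p) = (-6117/338, -2676/169)

T1 rotate counter-clockwise with cos θ = 5/13, sin θ = -12/13: (-2, -3) → (-46/13, 9/13)
T2 scale by (3, 1/2): (-46/13, 9/13) → (-138/13, 9/26)
T3 reflect across x = 0: (-138/13, 9/26) → (138/13, 9/26)
T4 shear: y ← y + 2·x: (138/13, 9/26) → (138/13, 561/26)
T5 rotate counter-clockwise with cos θ = -12/13, sin θ = 5/13: (138/13, 561/26) → (-6117/338, -2676/169)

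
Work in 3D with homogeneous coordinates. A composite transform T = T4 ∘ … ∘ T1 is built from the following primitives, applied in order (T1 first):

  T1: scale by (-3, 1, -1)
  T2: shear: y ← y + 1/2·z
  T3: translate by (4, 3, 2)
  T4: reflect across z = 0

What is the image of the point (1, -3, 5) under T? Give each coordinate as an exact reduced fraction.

T(p) = (1, -5/2, 3)

T1 scale by (-3, 1, -1): (1, -3, 5) → (-3, -3, -5)
T2 shear: y ← y + 1/2·z: (-3, -3, -5) → (-3, -11/2, -5)
T3 translate by (4, 3, 2): (-3, -11/2, -5) → (1, -5/2, -3)
T4 reflect across z = 0: (1, -5/2, -3) → (1, -5/2, 3)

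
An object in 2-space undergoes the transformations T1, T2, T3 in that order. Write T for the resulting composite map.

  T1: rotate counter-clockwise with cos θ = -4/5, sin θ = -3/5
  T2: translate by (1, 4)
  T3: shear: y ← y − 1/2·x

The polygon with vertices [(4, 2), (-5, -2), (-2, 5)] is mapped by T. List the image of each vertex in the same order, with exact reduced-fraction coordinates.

T1 rotate counter-clockwise with cos θ = -4/5, sin θ = -3/5: (4, 2) → (-2, -4); (-5, -2) → (14/5, 23/5); (-2, 5) → (23/5, -14/5)
T2 translate by (1, 4): (-2, -4) → (-1, 0); (14/5, 23/5) → (19/5, 43/5); (23/5, -14/5) → (28/5, 6/5)
T3 shear: y ← y − 1/2·x: (-1, 0) → (-1, 1/2); (19/5, 43/5) → (19/5, 67/10); (28/5, 6/5) → (28/5, -8/5)

image vertices: (-1, 1/2), (19/5, 67/10), (28/5, -8/5)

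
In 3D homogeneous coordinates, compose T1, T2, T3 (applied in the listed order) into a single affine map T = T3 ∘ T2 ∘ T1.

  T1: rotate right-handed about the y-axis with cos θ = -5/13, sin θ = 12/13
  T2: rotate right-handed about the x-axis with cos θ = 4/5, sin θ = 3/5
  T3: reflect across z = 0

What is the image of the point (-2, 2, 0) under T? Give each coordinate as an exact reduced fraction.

T1 rotate right-handed about the y-axis with cos θ = -5/13, sin θ = 12/13: (-2, 2, 0) → (10/13, 2, 24/13)
T2 rotate right-handed about the x-axis with cos θ = 4/5, sin θ = 3/5: (10/13, 2, 24/13) → (10/13, 32/65, 174/65)
T3 reflect across z = 0: (10/13, 32/65, 174/65) → (10/13, 32/65, -174/65)

T(p) = (10/13, 32/65, -174/65)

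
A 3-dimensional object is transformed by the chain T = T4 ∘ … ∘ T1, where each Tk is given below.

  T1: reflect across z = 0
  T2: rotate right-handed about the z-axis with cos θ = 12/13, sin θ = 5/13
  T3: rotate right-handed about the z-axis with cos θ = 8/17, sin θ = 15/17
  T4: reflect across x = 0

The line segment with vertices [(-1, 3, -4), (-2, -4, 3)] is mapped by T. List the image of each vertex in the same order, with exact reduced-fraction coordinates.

T1 reflect across z = 0: (-1, 3, -4) → (-1, 3, 4); (-2, -4, 3) → (-2, -4, -3)
T2 rotate right-handed about the z-axis with cos θ = 12/13, sin θ = 5/13: (-1, 3, 4) → (-27/13, 31/13, 4); (-2, -4, -3) → (-4/13, -58/13, -3)
T3 rotate right-handed about the z-axis with cos θ = 8/17, sin θ = 15/17: (-27/13, 31/13, 4) → (-681/221, -157/221, 4); (-4/13, -58/13, -3) → (838/221, -524/221, -3)
T4 reflect across x = 0: (-681/221, -157/221, 4) → (681/221, -157/221, 4); (838/221, -524/221, -3) → (-838/221, -524/221, -3)

image vertices: (681/221, -157/221, 4), (-838/221, -524/221, -3)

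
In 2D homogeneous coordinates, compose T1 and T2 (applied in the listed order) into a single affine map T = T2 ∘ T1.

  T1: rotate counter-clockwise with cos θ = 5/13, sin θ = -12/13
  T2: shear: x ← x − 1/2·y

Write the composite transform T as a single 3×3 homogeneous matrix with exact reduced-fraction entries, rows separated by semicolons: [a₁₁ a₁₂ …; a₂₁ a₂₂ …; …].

T = [11/13 19/26 0; -12/13 5/13 0; 0 0 1]

T1 = [5/13 12/13 0; -12/13 5/13 0; 0 0 1]
T2·T1 = [11/13 19/26 0; -12/13 5/13 0; 0 0 1]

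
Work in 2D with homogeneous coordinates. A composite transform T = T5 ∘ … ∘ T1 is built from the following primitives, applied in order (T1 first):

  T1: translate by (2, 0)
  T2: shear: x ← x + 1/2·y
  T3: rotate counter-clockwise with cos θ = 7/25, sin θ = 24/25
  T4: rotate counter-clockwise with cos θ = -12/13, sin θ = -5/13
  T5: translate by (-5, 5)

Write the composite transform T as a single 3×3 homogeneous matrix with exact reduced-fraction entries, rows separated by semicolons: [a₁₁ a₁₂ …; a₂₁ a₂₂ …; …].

T = [36/325 341/325 -1553/325; -323/325 -251/650 979/325; 0 0 1]

T1 = [1 0 2; 0 1 0; 0 0 1]
T2·T1 = [1 1/2 2; 0 1 0; 0 0 1]
T3·…·T1 = [7/25 -41/50 14/25; 24/25 19/25 48/25; 0 0 1]
T4·…·T1 = [36/325 341/325 72/325; -323/325 -251/650 -646/325; 0 0 1]
T5·…·T1 = [36/325 341/325 -1553/325; -323/325 -251/650 979/325; 0 0 1]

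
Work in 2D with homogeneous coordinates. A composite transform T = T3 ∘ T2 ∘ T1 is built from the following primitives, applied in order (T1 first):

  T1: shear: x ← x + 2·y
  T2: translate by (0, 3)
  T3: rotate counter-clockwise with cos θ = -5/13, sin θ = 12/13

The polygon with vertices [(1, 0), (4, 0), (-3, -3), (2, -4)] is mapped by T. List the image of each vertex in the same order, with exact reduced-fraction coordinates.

image vertices: (-41/13, -3/13), (-56/13, 33/13), (45/13, -108/13), (42/13, -67/13)

T1 shear: x ← x + 2·y: (1, 0) → (1, 0); (4, 0) → (4, 0); (-3, -3) → (-9, -3); (2, -4) → (-6, -4)
T2 translate by (0, 3): (1, 0) → (1, 3); (4, 0) → (4, 3); (-9, -3) → (-9, 0); (-6, -4) → (-6, -1)
T3 rotate counter-clockwise with cos θ = -5/13, sin θ = 12/13: (1, 3) → (-41/13, -3/13); (4, 3) → (-56/13, 33/13); (-9, 0) → (45/13, -108/13); (-6, -1) → (42/13, -67/13)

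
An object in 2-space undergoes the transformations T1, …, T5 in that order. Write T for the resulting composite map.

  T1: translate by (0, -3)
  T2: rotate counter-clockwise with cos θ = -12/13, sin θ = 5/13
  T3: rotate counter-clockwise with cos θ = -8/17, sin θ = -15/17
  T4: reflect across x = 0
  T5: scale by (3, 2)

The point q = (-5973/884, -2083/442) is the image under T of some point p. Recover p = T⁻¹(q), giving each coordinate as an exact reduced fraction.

T1 = [1 0 0; 0 1 -3; 0 0 1]
T2·T1 = [-12/13 -5/13 15/13; 5/13 -12/13 36/13; 0 0 1]
T3·…·T1 = [171/221 -140/221 420/221; 140/221 171/221 -513/221; 0 0 1]
T4·…·T1 = [-171/221 140/221 -420/221; 140/221 171/221 -513/221; 0 0 1]
T5·…·T1 = [-513/221 420/221 -1260/221; 280/221 342/221 -1026/221; 0 0 1]
det M = -6; M⁻¹ = [-57/221 70/221 0; 140/663 171/442 3; 0 0 1]
M⁻¹ · (-5973/884, -2083/442)ᵀ = (1/4, -1/4)ᵀ

p = (1/4, -1/4)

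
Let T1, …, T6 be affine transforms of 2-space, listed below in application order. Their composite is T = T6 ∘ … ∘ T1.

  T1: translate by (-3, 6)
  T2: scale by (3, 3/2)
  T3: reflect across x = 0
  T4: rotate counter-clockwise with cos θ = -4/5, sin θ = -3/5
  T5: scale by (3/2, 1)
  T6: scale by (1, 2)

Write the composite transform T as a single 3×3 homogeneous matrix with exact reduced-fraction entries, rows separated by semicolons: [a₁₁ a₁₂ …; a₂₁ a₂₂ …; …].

T = [18/5 27/20 -27/10; 18/5 -12/5 -126/5; 0 0 1]

T1 = [1 0 -3; 0 1 6; 0 0 1]
T2·T1 = [3 0 -9; 0 3/2 9; 0 0 1]
T3·…·T1 = [-3 0 9; 0 3/2 9; 0 0 1]
T4·…·T1 = [12/5 9/10 -9/5; 9/5 -6/5 -63/5; 0 0 1]
T5·…·T1 = [18/5 27/20 -27/10; 9/5 -6/5 -63/5; 0 0 1]
T6·…·T1 = [18/5 27/20 -27/10; 18/5 -12/5 -126/5; 0 0 1]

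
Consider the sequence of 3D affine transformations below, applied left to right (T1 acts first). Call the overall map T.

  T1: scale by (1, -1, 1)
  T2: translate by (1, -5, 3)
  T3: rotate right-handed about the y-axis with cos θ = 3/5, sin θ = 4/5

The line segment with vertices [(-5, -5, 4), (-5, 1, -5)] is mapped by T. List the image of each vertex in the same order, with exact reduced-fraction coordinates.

image vertices: (16/5, 0, 37/5), (-4, -6, 2)

T1 scale by (1, -1, 1): (-5, -5, 4) → (-5, 5, 4); (-5, 1, -5) → (-5, -1, -5)
T2 translate by (1, -5, 3): (-5, 5, 4) → (-4, 0, 7); (-5, -1, -5) → (-4, -6, -2)
T3 rotate right-handed about the y-axis with cos θ = 3/5, sin θ = 4/5: (-4, 0, 7) → (16/5, 0, 37/5); (-4, -6, -2) → (-4, -6, 2)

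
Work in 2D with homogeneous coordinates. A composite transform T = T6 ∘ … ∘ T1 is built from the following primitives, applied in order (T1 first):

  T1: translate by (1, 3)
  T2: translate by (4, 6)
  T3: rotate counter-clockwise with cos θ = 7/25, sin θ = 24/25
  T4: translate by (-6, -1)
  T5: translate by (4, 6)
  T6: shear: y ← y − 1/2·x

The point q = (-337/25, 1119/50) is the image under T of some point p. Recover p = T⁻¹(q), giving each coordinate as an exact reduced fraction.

T1 = [1 0 1; 0 1 3; 0 0 1]
T2·T1 = [1 0 5; 0 1 9; 0 0 1]
T3·…·T1 = [7/25 -24/25 -181/25; 24/25 7/25 183/25; 0 0 1]
T4·…·T1 = [7/25 -24/25 -331/25; 24/25 7/25 158/25; 0 0 1]
T5·…·T1 = [7/25 -24/25 -231/25; 24/25 7/25 308/25; 0 0 1]
T6·…·T1 = [7/25 -24/25 -231/25; 41/50 19/25 847/50; 0 0 1]
det M = 1; M⁻¹ = [19/25 24/25 -231/25; -41/50 7/25 -308/25; 0 0 1]
M⁻¹ · (-337/25, 1119/50)ᵀ = (2, 5)ᵀ

p = (2, 5)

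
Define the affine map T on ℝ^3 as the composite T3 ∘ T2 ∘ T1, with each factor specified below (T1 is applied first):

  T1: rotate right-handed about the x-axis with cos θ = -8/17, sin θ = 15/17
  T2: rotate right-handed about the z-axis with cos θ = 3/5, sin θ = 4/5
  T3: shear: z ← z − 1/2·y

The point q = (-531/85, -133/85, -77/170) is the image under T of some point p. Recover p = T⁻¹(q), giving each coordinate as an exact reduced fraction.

T1 = [1 0 0 0; 0 -8/17 -15/17 0; 0 15/17 -8/17 0; 0 0 0 1]
T2·T1 = [3/5 32/85 12/17 0; 4/5 -24/85 -9/17 0; 0 15/17 -8/17 0; 0 0 0 1]
T3·…·T1 = [3/5 32/85 12/17 0; 4/5 -24/85 -9/17 0; -2/5 87/85 -7/34 0; 0 0 0 1]
det M = 1; M⁻¹ = [3/5 4/5 0 0; 32/85 27/170 15/17 0; 12/17 -13/17 -8/17 0; 0 0 0 1]
M⁻¹ · (-531/85, -133/85, -77/170)ᵀ = (-5, -3, -3)ᵀ

p = (-5, -3, -3)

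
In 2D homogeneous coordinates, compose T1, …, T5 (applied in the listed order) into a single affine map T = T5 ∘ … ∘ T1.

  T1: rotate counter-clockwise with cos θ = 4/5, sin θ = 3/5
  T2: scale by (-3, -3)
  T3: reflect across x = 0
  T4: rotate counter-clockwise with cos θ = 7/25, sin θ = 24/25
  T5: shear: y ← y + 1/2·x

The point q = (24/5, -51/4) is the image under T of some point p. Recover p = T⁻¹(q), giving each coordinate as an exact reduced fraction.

p = (-7/4, 5)

T1 = [4/5 -3/5 0; 3/5 4/5 0; 0 0 1]
T2·T1 = [-12/5 9/5 0; -9/5 -12/5 0; 0 0 1]
T3·…·T1 = [12/5 -9/5 0; -9/5 -12/5 0; 0 0 1]
T4·…·T1 = [12/5 9/5 0; 9/5 -12/5 0; 0 0 1]
T5·…·T1 = [12/5 9/5 0; 3 -3/2 0; 0 0 1]
det M = -9; M⁻¹ = [1/6 1/5 0; 1/3 -4/15 0; 0 0 1]
M⁻¹ · (24/5, -51/4)ᵀ = (-7/4, 5)ᵀ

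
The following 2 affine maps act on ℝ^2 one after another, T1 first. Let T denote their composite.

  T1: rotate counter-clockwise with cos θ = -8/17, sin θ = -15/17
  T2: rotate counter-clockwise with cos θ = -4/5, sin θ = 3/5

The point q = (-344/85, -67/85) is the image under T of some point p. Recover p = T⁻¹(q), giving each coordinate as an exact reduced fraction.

p = (-4, 1)

T1 = [-8/17 15/17 0; -15/17 -8/17 0; 0 0 1]
T2·T1 = [77/85 -36/85 0; 36/85 77/85 0; 0 0 1]
det M = 1; M⁻¹ = [77/85 36/85 0; -36/85 77/85 0; 0 0 1]
M⁻¹ · (-344/85, -67/85)ᵀ = (-4, 1)ᵀ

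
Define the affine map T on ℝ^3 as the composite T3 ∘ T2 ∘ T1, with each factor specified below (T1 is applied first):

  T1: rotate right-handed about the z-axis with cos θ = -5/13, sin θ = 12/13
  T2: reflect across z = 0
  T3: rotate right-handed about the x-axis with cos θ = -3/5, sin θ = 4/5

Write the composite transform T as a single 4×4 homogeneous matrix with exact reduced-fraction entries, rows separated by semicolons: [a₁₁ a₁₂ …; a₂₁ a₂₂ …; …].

T = [-5/13 -12/13 0 0; -36/65 3/13 4/5 0; 48/65 -4/13 3/5 0; 0 0 0 1]

T1 = [-5/13 -12/13 0 0; 12/13 -5/13 0 0; 0 0 1 0; 0 0 0 1]
T2·T1 = [-5/13 -12/13 0 0; 12/13 -5/13 0 0; 0 0 -1 0; 0 0 0 1]
T3·…·T1 = [-5/13 -12/13 0 0; -36/65 3/13 4/5 0; 48/65 -4/13 3/5 0; 0 0 0 1]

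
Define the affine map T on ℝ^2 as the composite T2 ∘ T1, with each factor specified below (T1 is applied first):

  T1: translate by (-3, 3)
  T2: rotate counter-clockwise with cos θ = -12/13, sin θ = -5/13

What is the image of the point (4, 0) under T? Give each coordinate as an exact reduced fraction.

T1 translate by (-3, 3): (4, 0) → (1, 3)
T2 rotate counter-clockwise with cos θ = -12/13, sin θ = -5/13: (1, 3) → (3/13, -41/13)

T(p) = (3/13, -41/13)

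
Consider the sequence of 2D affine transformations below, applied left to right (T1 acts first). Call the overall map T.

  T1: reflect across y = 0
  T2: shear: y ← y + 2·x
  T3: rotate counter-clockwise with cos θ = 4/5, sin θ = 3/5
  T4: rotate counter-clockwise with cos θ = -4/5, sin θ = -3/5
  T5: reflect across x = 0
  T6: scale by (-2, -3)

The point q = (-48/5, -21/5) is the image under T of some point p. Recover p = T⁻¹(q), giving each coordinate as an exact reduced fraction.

T1 = [1 0 0; 0 -1 0; 0 0 1]
T2·T1 = [1 0 0; 2 -1 0; 0 0 1]
T3·…·T1 = [-2/5 3/5 0; 11/5 -4/5 0; 0 0 1]
T4·…·T1 = [41/25 -24/25 0; -38/25 7/25 0; 0 0 1]
T5·…·T1 = [-41/25 24/25 0; -38/25 7/25 0; 0 0 1]
T6·…·T1 = [82/25 -48/25 0; 114/25 -21/25 0; 0 0 1]
det M = 6; M⁻¹ = [-7/50 8/25 0; -19/25 41/75 0; 0 0 1]
M⁻¹ · (-48/5, -21/5)ᵀ = (0, 5)ᵀ

p = (0, 5)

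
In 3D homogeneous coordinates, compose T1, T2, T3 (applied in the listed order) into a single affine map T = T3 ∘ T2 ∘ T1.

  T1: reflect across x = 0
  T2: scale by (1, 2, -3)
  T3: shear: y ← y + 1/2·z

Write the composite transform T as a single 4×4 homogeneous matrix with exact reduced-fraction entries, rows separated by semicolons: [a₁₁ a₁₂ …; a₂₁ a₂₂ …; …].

T1 = [-1 0 0 0; 0 1 0 0; 0 0 1 0; 0 0 0 1]
T2·T1 = [-1 0 0 0; 0 2 0 0; 0 0 -3 0; 0 0 0 1]
T3·…·T1 = [-1 0 0 0; 0 2 -3/2 0; 0 0 -3 0; 0 0 0 1]

T = [-1 0 0 0; 0 2 -3/2 0; 0 0 -3 0; 0 0 0 1]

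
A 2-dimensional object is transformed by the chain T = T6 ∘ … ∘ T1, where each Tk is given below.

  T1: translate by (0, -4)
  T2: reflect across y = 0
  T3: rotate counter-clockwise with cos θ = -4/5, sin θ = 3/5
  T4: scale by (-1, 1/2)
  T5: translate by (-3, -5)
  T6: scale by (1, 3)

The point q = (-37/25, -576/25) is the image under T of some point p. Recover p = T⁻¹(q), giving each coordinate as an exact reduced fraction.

T1 = [1 0 0; 0 1 -4; 0 0 1]
T2·T1 = [1 0 0; 0 -1 4; 0 0 1]
T3·…·T1 = [-4/5 3/5 -12/5; 3/5 4/5 -16/5; 0 0 1]
T4·…·T1 = [4/5 -3/5 12/5; 3/10 2/5 -8/5; 0 0 1]
T5·…·T1 = [4/5 -3/5 -3/5; 3/10 2/5 -33/5; 0 0 1]
T6·…·T1 = [4/5 -3/5 -3/5; 9/10 6/5 -99/5; 0 0 1]
det M = 3/2; M⁻¹ = [4/5 2/5 42/5; -3/5 8/15 51/5; 0 0 1]
M⁻¹ · (-37/25, -576/25)ᵀ = (-2, -6/5)ᵀ

p = (-2, -6/5)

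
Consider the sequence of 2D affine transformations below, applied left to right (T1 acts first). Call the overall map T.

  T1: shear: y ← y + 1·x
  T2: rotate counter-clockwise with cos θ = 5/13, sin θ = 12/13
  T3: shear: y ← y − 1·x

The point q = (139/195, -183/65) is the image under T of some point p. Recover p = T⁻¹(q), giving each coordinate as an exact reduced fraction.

T1 = [1 0 0; 1 1 0; 0 0 1]
T2·T1 = [-7/13 -12/13 0; 17/13 5/13 0; 0 0 1]
T3·…·T1 = [-7/13 -12/13 0; 24/13 17/13 0; 0 0 1]
det M = 1; M⁻¹ = [17/13 12/13 0; -24/13 -7/13 0; 0 0 1]
M⁻¹ · (139/195, -183/65)ᵀ = (-5/3, 1/5)ᵀ

p = (-5/3, 1/5)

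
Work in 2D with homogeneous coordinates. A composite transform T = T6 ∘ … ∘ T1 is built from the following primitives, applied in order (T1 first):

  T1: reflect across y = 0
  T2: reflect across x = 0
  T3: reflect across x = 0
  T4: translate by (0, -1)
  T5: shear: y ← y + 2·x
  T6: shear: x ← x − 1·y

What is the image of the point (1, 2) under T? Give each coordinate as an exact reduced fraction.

T1 reflect across y = 0: (1, 2) → (1, -2)
T2 reflect across x = 0: (1, -2) → (-1, -2)
T3 reflect across x = 0: (-1, -2) → (1, -2)
T4 translate by (0, -1): (1, -2) → (1, -3)
T5 shear: y ← y + 2·x: (1, -3) → (1, -1)
T6 shear: x ← x − 1·y: (1, -1) → (2, -1)

T(p) = (2, -1)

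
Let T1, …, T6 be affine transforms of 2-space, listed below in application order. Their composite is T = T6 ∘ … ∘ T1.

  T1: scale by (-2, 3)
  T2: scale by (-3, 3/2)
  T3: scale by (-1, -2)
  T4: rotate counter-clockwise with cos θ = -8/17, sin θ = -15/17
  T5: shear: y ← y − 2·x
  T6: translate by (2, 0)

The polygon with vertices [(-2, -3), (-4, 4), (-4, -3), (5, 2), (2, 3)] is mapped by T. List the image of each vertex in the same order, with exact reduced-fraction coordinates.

T1 scale by (-2, 3): (-2, -3) → (4, -9); (-4, 4) → (8, 12); (-4, -3) → (8, -9); (5, 2) → (-10, 6); (2, 3) → (-4, 9)
T2 scale by (-3, 3/2): (4, -9) → (-12, -27/2); (8, 12) → (-24, 18); (8, -9) → (-24, -27/2); (-10, 6) → (30, 9); (-4, 9) → (12, 27/2)
T3 scale by (-1, -2): (-12, -27/2) → (12, 27); (-24, 18) → (24, -36); (-24, -27/2) → (24, 27); (30, 9) → (-30, -18); (12, 27/2) → (-12, -27)
T4 rotate counter-clockwise with cos θ = -8/17, sin θ = -15/17: (12, 27) → (309/17, -396/17); (24, -36) → (-732/17, -72/17); (24, 27) → (213/17, -576/17); (-30, -18) → (-30/17, 594/17); (-12, -27) → (-309/17, 396/17)
T5 shear: y ← y − 2·x: (309/17, -396/17) → (309/17, -1014/17); (-732/17, -72/17) → (-732/17, 1392/17); (213/17, -576/17) → (213/17, -1002/17); (-30/17, 594/17) → (-30/17, 654/17); (-309/17, 396/17) → (-309/17, 1014/17)
T6 translate by (2, 0): (309/17, -1014/17) → (343/17, -1014/17); (-732/17, 1392/17) → (-698/17, 1392/17); (213/17, -1002/17) → (247/17, -1002/17); (-30/17, 654/17) → (4/17, 654/17); (-309/17, 1014/17) → (-275/17, 1014/17)

image vertices: (343/17, -1014/17), (-698/17, 1392/17), (247/17, -1002/17), (4/17, 654/17), (-275/17, 1014/17)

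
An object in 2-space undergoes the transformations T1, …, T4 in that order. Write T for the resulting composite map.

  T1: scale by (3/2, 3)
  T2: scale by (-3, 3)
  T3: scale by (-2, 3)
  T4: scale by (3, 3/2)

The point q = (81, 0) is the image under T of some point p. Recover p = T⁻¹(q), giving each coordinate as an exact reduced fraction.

p = (3, 0)

T1 = [3/2 0 0; 0 3 0; 0 0 1]
T2·T1 = [-9/2 0 0; 0 9 0; 0 0 1]
T3·…·T1 = [9 0 0; 0 27 0; 0 0 1]
T4·…·T1 = [27 0 0; 0 81/2 0; 0 0 1]
det M = 2187/2; M⁻¹ = [1/27 0 0; 0 2/81 0; 0 0 1]
M⁻¹ · (81, 0)ᵀ = (3, 0)ᵀ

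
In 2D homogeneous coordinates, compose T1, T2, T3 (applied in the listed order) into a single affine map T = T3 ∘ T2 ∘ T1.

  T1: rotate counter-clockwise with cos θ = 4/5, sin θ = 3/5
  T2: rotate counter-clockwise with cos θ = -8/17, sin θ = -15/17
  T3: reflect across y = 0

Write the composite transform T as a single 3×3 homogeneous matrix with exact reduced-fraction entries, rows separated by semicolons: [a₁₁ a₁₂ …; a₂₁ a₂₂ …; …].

T = [13/85 84/85 0; 84/85 -13/85 0; 0 0 1]

T1 = [4/5 -3/5 0; 3/5 4/5 0; 0 0 1]
T2·T1 = [13/85 84/85 0; -84/85 13/85 0; 0 0 1]
T3·…·T1 = [13/85 84/85 0; 84/85 -13/85 0; 0 0 1]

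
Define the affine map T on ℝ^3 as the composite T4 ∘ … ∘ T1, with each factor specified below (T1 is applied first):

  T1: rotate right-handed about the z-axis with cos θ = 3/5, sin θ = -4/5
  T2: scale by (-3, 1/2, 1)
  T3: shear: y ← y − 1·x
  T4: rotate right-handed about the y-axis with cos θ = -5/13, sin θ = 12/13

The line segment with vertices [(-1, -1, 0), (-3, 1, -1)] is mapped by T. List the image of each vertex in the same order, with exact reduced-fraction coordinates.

image vertices: (-21/13, -41/10, -252/65), (-27/13, -3/2, -31/13)

T1 rotate right-handed about the z-axis with cos θ = 3/5, sin θ = -4/5: (-1, -1, 0) → (-7/5, 1/5, 0); (-3, 1, -1) → (-1, 3, -1)
T2 scale by (-3, 1/2, 1): (-7/5, 1/5, 0) → (21/5, 1/10, 0); (-1, 3, -1) → (3, 3/2, -1)
T3 shear: y ← y − 1·x: (21/5, 1/10, 0) → (21/5, -41/10, 0); (3, 3/2, -1) → (3, -3/2, -1)
T4 rotate right-handed about the y-axis with cos θ = -5/13, sin θ = 12/13: (21/5, -41/10, 0) → (-21/13, -41/10, -252/65); (3, -3/2, -1) → (-27/13, -3/2, -31/13)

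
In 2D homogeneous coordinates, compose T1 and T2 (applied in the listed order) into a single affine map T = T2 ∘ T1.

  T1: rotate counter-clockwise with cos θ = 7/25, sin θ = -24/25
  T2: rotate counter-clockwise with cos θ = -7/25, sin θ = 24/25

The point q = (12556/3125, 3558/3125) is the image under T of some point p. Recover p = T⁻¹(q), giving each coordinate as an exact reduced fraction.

p = (4, -6/5)

T1 = [7/25 24/25 0; -24/25 7/25 0; 0 0 1]
T2·T1 = [527/625 -336/625 0; 336/625 527/625 0; 0 0 1]
det M = 1; M⁻¹ = [527/625 336/625 0; -336/625 527/625 0; 0 0 1]
M⁻¹ · (12556/3125, 3558/3125)ᵀ = (4, -6/5)ᵀ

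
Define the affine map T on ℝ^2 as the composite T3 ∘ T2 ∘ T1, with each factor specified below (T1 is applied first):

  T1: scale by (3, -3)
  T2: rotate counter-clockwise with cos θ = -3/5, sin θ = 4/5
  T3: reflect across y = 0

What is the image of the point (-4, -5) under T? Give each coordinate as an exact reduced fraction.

T(p) = (-24/5, 93/5)

T1 scale by (3, -3): (-4, -5) → (-12, 15)
T2 rotate counter-clockwise with cos θ = -3/5, sin θ = 4/5: (-12, 15) → (-24/5, -93/5)
T3 reflect across y = 0: (-24/5, -93/5) → (-24/5, 93/5)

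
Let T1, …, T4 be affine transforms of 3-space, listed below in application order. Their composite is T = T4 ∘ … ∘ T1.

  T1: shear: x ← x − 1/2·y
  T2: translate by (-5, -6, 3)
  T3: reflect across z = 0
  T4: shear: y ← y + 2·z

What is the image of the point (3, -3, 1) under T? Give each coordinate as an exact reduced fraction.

T1 shear: x ← x − 1/2·y: (3, -3, 1) → (9/2, -3, 1)
T2 translate by (-5, -6, 3): (9/2, -3, 1) → (-1/2, -9, 4)
T3 reflect across z = 0: (-1/2, -9, 4) → (-1/2, -9, -4)
T4 shear: y ← y + 2·z: (-1/2, -9, -4) → (-1/2, -17, -4)

T(p) = (-1/2, -17, -4)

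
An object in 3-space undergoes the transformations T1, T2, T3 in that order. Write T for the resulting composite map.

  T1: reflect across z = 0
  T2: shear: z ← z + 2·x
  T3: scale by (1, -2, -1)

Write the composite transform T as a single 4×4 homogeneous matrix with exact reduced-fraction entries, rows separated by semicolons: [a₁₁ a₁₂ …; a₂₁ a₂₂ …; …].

T1 = [1 0 0 0; 0 1 0 0; 0 0 -1 0; 0 0 0 1]
T2·T1 = [1 0 0 0; 0 1 0 0; 2 0 -1 0; 0 0 0 1]
T3·…·T1 = [1 0 0 0; 0 -2 0 0; -2 0 1 0; 0 0 0 1]

T = [1 0 0 0; 0 -2 0 0; -2 0 1 0; 0 0 0 1]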